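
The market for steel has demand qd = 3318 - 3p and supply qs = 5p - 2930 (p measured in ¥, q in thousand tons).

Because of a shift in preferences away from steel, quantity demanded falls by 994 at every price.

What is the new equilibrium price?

Solve the original market: 3318 - 3p = 5p - 2930, hence p = 781 and q = 975.
After the shift, demand is qd = 2324 - 3p and supply is qs = 5p - 2930.
New equilibrium: 2324 - 3p = 5p - 2930 ⇒ 5254 = 8p ⇒ p = 656.75, q = 353.75.

656.75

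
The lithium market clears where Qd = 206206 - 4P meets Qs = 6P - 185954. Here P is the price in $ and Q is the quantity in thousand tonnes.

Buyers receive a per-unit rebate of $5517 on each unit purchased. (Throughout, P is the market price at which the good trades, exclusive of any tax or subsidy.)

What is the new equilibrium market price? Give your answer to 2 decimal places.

41422.80

Solve the original market: 206206 - 4P = 6P - 185954, hence P = 39216 and Q = 49342.
Since buyers' out-of-pocket price is the market price minus the rebate, the effective demand curve becomes Qd = 228274 - 4P.
Equate the new curves: 228274 - 4P = 6P - 185954, giving 414228 = 10P, P = 41422.8, Q = 62582.8.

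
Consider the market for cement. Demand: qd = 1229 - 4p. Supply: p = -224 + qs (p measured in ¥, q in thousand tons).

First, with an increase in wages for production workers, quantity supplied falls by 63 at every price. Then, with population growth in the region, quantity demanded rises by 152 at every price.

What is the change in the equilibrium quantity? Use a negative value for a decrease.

Initially, 1229 - 4p = p + 224, so 1005 = 5p and p = 201, q = 425.
The shock moves the curves to qd = 1381 - 4p and qs = p + 161.
Clearing the new market: 1381 - 4p = p + 161, so p = 244 and q = 405.
Δq = 405 − 425 = -20.

-20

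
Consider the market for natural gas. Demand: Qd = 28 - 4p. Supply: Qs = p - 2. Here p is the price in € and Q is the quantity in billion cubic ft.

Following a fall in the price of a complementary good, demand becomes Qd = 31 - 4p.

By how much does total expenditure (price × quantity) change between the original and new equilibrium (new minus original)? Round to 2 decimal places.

+6.36

Initially, 28 - 4p = p - 2, so 30 = 5p and p = 6, Q = 4.
The new curves are Qd = 31 - 4p (demand) and Qs = p - 2 (supply).
Setting them equal: 31 - 4p = p - 2 → 33 = 5p, so p = 6.6 and Q = 4.6.
Expenditure moves from 6×4 = 24 to 6.6×4.6 = 30.36; change = +6.36.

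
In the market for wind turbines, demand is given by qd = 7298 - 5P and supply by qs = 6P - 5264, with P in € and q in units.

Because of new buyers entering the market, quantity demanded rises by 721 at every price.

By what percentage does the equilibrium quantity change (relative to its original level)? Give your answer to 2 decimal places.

Before the shock: 7298 - 5P = 6P - 5264 ⇒ 12562 = 11P ⇒ P = 1142, q = 1588.
With the change applied: demand qd = 8019 - 5P, supply qs = 6P - 5264.
New equilibrium: 8019 - 5P = 6P - 5264 ⇒ 13283 = 11P ⇒ P = 13283/11 ≈ 1207.5455, q = 21794/11 ≈ 1981.2727.
%Δq = (1981.2727 − 1588) / 1588 × 100 = +24.77%.

+24.77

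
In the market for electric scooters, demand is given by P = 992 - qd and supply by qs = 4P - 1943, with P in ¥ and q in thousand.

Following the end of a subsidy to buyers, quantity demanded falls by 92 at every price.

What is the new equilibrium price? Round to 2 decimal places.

568.60

Initially, 992 - P = 4P - 1943, so 2935 = 5P and P = 587, q = 405.
With the change applied: demand qd = 900 - P, supply qs = 4P - 1943.
Clearing the new market: 900 - P = 4P - 1943, so P = 568.6 and q = 331.4.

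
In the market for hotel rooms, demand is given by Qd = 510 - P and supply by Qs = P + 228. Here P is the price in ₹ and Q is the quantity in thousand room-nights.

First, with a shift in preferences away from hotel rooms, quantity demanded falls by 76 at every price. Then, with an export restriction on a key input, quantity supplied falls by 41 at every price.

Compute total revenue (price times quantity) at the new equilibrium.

38346.75

Initially, 510 - P = P + 228, so 282 = 2P and P = 141, Q = 369.
The new curves are Qd = 434 - P (demand) and Qs = P + 187 (supply).
Clearing the new market: 434 - P = P + 187, so P = 123.5 and Q = 310.5.
New expenditure = 123.5 × 310.5 = 38346.75.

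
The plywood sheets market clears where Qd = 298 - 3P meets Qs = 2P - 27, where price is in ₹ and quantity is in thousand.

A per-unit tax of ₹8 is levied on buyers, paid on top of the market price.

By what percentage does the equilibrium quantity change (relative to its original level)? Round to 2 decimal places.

Before the shock: 298 - 3P = 2P - 27 ⇒ 325 = 5P ⇒ P = 65, Q = 103.
Since buyers pay the price plus the tax, the effective demand curve becomes Qd = 274 - 3P.
Clearing the new market: 274 - 3P = 2P - 27, so P = 60.2 and Q = 93.4.
%ΔQ = (93.4 − 103) / 103 × 100 = -9.32%.

-9.32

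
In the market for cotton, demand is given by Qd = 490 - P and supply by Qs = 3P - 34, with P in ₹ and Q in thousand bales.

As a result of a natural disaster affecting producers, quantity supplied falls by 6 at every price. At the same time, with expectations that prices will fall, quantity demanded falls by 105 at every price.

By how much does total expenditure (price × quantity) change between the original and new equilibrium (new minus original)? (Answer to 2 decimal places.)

Initially, 490 - P = 3P - 34, so 524 = 4P and P = 131, Q = 359.
With the change applied: demand Qd = 385 - P, supply Qs = 3P - 40.
New equilibrium: 385 - P = 3P - 40 ⇒ 425 = 4P ⇒ P = 106.25, Q = 278.75.
Expenditure moves from 131×359 = 47029 to 106.25×278.75 = 29617.1875; change = -17411.81.

-17411.81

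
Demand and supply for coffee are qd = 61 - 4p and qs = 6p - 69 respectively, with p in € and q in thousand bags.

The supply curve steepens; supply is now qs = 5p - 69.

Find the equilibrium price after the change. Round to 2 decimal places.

Original equilibrium: 61 - 4p = 6p - 69 gives 130 = 10p, so p = 13 and q = 9.
The new curves are qd = 61 - 4p (demand) and qs = 5p - 69 (supply).
New equilibrium: 61 - 4p = 5p - 69 ⇒ 130 = 9p ⇒ p = 130/9 ≈ 14.4444, q = 29/9 ≈ 3.2222.

14.44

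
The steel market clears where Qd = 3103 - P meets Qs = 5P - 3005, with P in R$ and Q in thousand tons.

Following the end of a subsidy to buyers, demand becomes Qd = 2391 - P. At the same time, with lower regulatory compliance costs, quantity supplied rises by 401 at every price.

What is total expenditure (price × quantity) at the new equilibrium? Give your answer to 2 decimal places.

Initially, 3103 - P = 5P - 3005, so 6108 = 6P and P = 1018, Q = 2085.
The new curves are Qd = 2391 - P (demand) and Qs = 5P - 2604 (supply).
Setting them equal: 2391 - P = 5P - 2604 → 4995 = 6P, so P = 832.5 and Q = 1558.5.
New expenditure = 832.5 × 1558.5 = 1297451.25.

1297451.25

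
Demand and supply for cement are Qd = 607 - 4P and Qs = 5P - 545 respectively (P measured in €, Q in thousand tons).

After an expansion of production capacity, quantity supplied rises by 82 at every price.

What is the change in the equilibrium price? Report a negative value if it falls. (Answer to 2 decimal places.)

Original equilibrium: 607 - 4P = 5P - 545 gives 1152 = 9P, so P = 128 and Q = 95.
After the shift, demand is Qd = 607 - 4P and supply is Qs = 5P - 463.
Setting them equal: 607 - 4P = 5P - 463 → 1070 = 9P, so P = 1070/9 ≈ 118.8889 and Q = 1183/9 ≈ 131.4444.
ΔP = 118.8889 − 128 = -9.11.

-9.11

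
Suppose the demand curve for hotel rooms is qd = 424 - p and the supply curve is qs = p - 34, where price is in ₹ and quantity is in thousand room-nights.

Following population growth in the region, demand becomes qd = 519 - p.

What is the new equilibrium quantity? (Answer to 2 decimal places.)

Initially, 424 - p = p - 34, so 458 = 2p and p = 229, q = 195.
After the shift, demand is qd = 519 - p and supply is qs = p - 34.
Equate the new curves: 519 - p = p - 34, giving 553 = 2p, p = 276.5, q = 242.5.

242.50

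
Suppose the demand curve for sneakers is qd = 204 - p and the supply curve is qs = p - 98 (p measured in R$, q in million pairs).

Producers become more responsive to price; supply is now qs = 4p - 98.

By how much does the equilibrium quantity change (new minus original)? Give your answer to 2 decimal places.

+90.60

Initially, 204 - p = p - 98, so 302 = 2p and p = 151, q = 53.
The shock moves the curves to qd = 204 - p and qs = 4p - 98.
Setting them equal: 204 - p = 4p - 98 → 302 = 5p, so p = 60.4 and q = 143.6.
Δq = 143.6 − 53 = +90.60.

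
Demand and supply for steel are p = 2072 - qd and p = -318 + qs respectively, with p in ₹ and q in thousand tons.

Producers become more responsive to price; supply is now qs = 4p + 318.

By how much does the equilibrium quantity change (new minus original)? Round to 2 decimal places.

Solve the original market: 2072 - p = p + 318, hence p = 877 and q = 1195.
With the change applied: demand qd = 2072 - p, supply qs = 4p + 318.
Clearing the new market: 2072 - p = 4p + 318, so p = 350.8 and q = 1721.2.
Δq = 1721.2 − 1195 = +526.20.

+526.20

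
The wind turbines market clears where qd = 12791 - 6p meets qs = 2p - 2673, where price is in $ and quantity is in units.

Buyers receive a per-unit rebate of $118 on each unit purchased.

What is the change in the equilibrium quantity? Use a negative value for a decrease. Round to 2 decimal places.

+177.00

Initially, 12791 - 6p = 2p - 2673, so 15464 = 8p and p = 1933, q = 1193.
Since buyers' out-of-pocket price is the market price minus the rebate, the effective demand curve becomes qd = 13499 - 6p.
Equate the new curves: 13499 - 6p = 2p - 2673, giving 16172 = 8p, p = 2021.5, q = 1370.
Δq = 1370 − 1193 = +177.00.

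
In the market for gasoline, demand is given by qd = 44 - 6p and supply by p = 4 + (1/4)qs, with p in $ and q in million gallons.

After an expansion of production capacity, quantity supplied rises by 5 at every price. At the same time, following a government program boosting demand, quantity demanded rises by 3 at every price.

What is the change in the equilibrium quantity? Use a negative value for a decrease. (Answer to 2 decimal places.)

Before the shock: 44 - 6p = 4p - 16 ⇒ 60 = 10p ⇒ p = 6, q = 8.
After the shift, demand is qd = 47 - 6p and supply is qs = 4p - 11.
Equate the new curves: 47 - 6p = 4p - 11, giving 58 = 10p, p = 5.8, q = 12.2.
Δq = 12.2 − 8 = +4.20.

+4.20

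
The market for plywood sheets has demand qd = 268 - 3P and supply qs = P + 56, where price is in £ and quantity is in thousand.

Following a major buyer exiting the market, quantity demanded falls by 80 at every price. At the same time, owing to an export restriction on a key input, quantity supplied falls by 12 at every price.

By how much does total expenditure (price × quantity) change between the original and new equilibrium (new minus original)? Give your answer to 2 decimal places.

-2897.00

Original equilibrium: 268 - 3P = P + 56 gives 212 = 4P, so P = 53 and q = 109.
After the shift, demand is qd = 188 - 3P and supply is qs = P + 44.
New equilibrium: 188 - 3P = P + 44 ⇒ 144 = 4P ⇒ P = 36, q = 80.
Expenditure moves from 53×109 = 5777 to 36×80 = 2880; change = -2897.00.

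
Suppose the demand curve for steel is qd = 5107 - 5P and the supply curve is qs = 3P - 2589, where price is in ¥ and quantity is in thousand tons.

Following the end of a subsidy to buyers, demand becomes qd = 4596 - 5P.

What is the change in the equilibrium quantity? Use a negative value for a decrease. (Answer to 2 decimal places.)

-191.63

Solve the original market: 5107 - 5P = 3P - 2589, hence P = 962 and q = 297.
The new curves are qd = 4596 - 5P (demand) and qs = 3P - 2589 (supply).
Clearing the new market: 4596 - 5P = 3P - 2589, so P = 898.125 and q = 105.375.
Δq = 105.375 − 297 = -191.63.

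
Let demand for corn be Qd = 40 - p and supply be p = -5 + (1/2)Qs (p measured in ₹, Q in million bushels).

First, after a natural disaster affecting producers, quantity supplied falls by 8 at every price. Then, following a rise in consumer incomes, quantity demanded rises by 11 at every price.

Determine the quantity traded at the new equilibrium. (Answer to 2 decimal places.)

Original equilibrium: 40 - p = 2p + 10 gives 30 = 3p, so p = 10 and Q = 30.
After the shift, demand is Qd = 51 - p and supply is Qs = 2p + 2.
Equate the new curves: 51 - p = 2p + 2, giving 49 = 3p, p = 49/3 ≈ 16.3333, Q = 104/3 ≈ 34.6667.

34.67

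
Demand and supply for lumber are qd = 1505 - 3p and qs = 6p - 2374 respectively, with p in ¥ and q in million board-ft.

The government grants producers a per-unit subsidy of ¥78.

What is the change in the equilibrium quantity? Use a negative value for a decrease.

Before the shock: 1505 - 3p = 6p - 2374 ⇒ 3879 = 9p ⇒ p = 431, q = 212.
Since sellers receive the price plus the subsidy, the effective supply curve becomes qs = 6p - 1906.
Clearing the new market: 1505 - 3p = 6p - 1906, so p = 379 and q = 368.
Δq = 368 − 212 = +156.

+156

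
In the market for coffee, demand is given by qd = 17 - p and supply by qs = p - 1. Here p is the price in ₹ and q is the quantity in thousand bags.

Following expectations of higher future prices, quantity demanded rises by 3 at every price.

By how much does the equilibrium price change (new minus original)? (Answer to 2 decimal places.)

+1.50

Before the shock: 17 - p = p - 1 ⇒ 18 = 2p ⇒ p = 9, q = 8.
The new curves are qd = 20 - p (demand) and qs = p - 1 (supply).
Equate the new curves: 20 - p = p - 1, giving 21 = 2p, p = 10.5, q = 9.5.
Δp = 10.5 − 9 = +1.50.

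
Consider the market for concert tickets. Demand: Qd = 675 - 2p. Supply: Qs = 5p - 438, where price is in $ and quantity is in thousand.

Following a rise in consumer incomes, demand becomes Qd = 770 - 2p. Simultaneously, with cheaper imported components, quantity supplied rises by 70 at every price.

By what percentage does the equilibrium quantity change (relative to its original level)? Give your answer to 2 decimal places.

Initially, 675 - 2p = 5p - 438, so 1113 = 7p and p = 159, Q = 357.
The shock moves the curves to Qd = 770 - 2p and Qs = 5p - 368.
Clearing the new market: 770 - 2p = 5p - 368, so p = 1138/7 ≈ 162.5714 and Q = 3114/7 ≈ 444.8571.
%ΔQ = (444.8571 − 357) / 357 × 100 = +24.61%.

+24.61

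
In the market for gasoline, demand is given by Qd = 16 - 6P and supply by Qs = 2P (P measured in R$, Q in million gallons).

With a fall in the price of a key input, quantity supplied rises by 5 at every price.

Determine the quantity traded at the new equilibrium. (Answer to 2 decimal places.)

7.75

Before the shock: 16 - 6P = 2P ⇒ 16 = 8P ⇒ P = 2, Q = 4.
The shock moves the curves to Qd = 16 - 6P and Qs = 2P + 5.
New equilibrium: 16 - 6P = 2P + 5 ⇒ 11 = 8P ⇒ P = 1.375, Q = 7.75.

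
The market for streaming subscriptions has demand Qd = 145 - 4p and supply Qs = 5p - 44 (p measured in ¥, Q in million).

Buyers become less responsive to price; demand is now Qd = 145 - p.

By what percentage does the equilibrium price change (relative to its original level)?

+50

Solve the original market: 145 - 4p = 5p - 44, hence p = 21 and Q = 61.
The shock moves the curves to Qd = 145 - p and Qs = 5p - 44.
Setting them equal: 145 - p = 5p - 44 → 189 = 6p, so p = 31.5 and Q = 113.5.
%Δp = (31.5 − 21) / 21 × 100 = +50%.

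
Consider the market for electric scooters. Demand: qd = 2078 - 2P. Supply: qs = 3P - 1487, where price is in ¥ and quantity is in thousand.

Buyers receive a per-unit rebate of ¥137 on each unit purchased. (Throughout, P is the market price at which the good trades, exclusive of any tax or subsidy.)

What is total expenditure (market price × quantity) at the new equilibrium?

Initially, 2078 - 2P = 3P - 1487, so 3565 = 5P and P = 713, q = 652.
Since buyers' out-of-pocket price is the market price minus the rebate, the effective demand curve becomes qd = 2352 - 2P.
New equilibrium: 2352 - 2P = 3P - 1487 ⇒ 3839 = 5P ⇒ P = 767.8, q = 816.4.
New expenditure = 767.8 × 816.4 = 626831.92.

626831.92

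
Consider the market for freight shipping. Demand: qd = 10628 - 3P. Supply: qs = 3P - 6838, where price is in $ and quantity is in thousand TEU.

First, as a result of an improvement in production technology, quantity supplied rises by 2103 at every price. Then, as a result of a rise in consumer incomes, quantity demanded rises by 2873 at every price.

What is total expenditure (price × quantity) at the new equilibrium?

Initially, 10628 - 3P = 3P - 6838, so 17466 = 6P and P = 2911, q = 1895.
After the shift, demand is qd = 13501 - 3P and supply is qs = 3P - 4735.
Equate the new curves: 13501 - 3P = 3P - 4735, giving 18236 = 6P, P = 9118/3 ≈ 3039.3333, q = 4383.
New expenditure = 3039.3333 × 4383 = 13321398.

13321398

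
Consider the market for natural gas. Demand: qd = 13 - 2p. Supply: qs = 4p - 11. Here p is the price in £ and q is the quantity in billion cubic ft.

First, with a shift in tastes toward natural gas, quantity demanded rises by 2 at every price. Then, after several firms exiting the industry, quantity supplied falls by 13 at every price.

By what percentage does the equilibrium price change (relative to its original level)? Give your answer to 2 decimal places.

Solve the original market: 13 - 2p = 4p - 11, hence p = 4 and q = 5.
After the shift, demand is qd = 15 - 2p and supply is qs = 4p - 24.
Setting them equal: 15 - 2p = 4p - 24 → 39 = 6p, so p = 6.5 and q = 2.
%Δp = (6.5 − 4) / 4 × 100 = +62.50%.

+62.50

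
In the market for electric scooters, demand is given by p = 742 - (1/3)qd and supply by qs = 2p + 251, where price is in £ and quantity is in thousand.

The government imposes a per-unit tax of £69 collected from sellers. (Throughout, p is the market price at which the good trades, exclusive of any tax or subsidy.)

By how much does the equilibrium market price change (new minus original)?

Solve the original market: 2226 - 3p = 2p + 251, hence p = 395 and q = 1041.
Since sellers keep the price net of the tax, the effective supply curve becomes qs = 2p + 113.
Setting them equal: 2226 - 3p = 2p + 113 → 2113 = 5p, so p = 422.6 and q = 958.2.
Δp = 422.6 − 395 = +27.6.

+27.6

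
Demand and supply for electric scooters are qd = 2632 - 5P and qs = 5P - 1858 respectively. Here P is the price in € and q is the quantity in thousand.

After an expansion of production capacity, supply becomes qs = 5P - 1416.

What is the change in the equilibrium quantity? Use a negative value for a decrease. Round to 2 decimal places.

+221.00

Original equilibrium: 2632 - 5P = 5P - 1858 gives 4490 = 10P, so P = 449 and q = 387.
After the shift, demand is qd = 2632 - 5P and supply is qs = 5P - 1416.
Clearing the new market: 2632 - 5P = 5P - 1416, so P = 404.8 and q = 608.
Δq = 608 − 387 = +221.00.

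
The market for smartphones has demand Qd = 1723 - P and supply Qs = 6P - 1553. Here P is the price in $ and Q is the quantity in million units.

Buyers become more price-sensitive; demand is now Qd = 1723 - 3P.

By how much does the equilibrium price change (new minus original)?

-104

Initially, 1723 - P = 6P - 1553, so 3276 = 7P and P = 468, Q = 1255.
The new curves are Qd = 1723 - 3P (demand) and Qs = 6P - 1553 (supply).
Setting them equal: 1723 - 3P = 6P - 1553 → 3276 = 9P, so P = 364 and Q = 631.
ΔP = 364 − 468 = -104.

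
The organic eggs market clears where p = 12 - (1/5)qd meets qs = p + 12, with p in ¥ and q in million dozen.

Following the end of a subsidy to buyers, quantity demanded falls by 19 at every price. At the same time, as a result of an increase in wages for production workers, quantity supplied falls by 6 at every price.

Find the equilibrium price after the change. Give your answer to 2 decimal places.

5.83

Before the shock: 60 - 5p = p + 12 ⇒ 48 = 6p ⇒ p = 8, q = 20.
With the change applied: demand qd = 41 - 5p, supply qs = p + 6.
Clearing the new market: 41 - 5p = p + 6, so p = 35/6 ≈ 5.8333 and q = 71/6 ≈ 11.8333.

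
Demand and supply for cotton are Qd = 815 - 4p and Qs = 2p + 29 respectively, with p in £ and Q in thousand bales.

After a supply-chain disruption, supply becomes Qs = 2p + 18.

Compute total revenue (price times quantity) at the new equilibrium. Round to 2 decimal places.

Original equilibrium: 815 - 4p = 2p + 29 gives 786 = 6p, so p = 131 and Q = 291.
With the change applied: demand Qd = 815 - 4p, supply Qs = 2p + 18.
Equate the new curves: 815 - 4p = 2p + 18, giving 797 = 6p, p = 797/6 ≈ 132.8333, Q = 851/3 ≈ 283.6667.
New expenditure = 132.8333 × 283.6667 = 37680.39.

37680.39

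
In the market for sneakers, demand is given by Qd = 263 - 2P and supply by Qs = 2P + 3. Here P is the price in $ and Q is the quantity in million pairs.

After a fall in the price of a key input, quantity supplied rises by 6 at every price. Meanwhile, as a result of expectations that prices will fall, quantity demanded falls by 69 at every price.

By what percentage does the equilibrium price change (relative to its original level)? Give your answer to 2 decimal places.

Initially, 263 - 2P = 2P + 3, so 260 = 4P and P = 65, Q = 133.
After the shift, demand is Qd = 194 - 2P and supply is Qs = 2P + 9.
Clearing the new market: 194 - 2P = 2P + 9, so P = 46.25 and Q = 101.5.
%ΔP = (46.25 − 65) / 65 × 100 = -28.85%.

-28.85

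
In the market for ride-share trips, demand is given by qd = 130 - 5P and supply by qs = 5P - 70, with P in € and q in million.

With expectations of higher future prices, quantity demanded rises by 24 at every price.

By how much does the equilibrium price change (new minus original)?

+2.4

Initially, 130 - 5P = 5P - 70, so 200 = 10P and P = 20, q = 30.
After the shift, demand is qd = 154 - 5P and supply is qs = 5P - 70.
New equilibrium: 154 - 5P = 5P - 70 ⇒ 224 = 10P ⇒ P = 22.4, q = 42.
ΔP = 22.4 − 20 = +2.4.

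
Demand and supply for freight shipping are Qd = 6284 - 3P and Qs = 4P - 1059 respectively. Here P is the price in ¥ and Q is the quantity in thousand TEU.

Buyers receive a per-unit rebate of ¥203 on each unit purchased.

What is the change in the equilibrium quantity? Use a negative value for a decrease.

+348

Initially, 6284 - 3P = 4P - 1059, so 7343 = 7P and P = 1049, Q = 3137.
Since buyers' out-of-pocket price is the market price minus the rebate, the effective demand curve becomes Qd = 6893 - 3P.
New equilibrium: 6893 - 3P = 4P - 1059 ⇒ 7952 = 7P ⇒ P = 1136, Q = 3485.
ΔQ = 3485 − 3137 = +348.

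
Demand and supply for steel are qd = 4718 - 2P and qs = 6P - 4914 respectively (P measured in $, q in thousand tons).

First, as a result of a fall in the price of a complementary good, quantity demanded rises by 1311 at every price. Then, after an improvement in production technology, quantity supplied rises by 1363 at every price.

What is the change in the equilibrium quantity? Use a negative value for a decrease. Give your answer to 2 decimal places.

Original equilibrium: 4718 - 2P = 6P - 4914 gives 9632 = 8P, so P = 1204 and q = 2310.
The new curves are qd = 6029 - 2P (demand) and qs = 6P - 3551 (supply).
Setting them equal: 6029 - 2P = 6P - 3551 → 9580 = 8P, so P = 1197.5 and q = 3634.
Δq = 3634 − 2310 = +1324.00.

+1324.00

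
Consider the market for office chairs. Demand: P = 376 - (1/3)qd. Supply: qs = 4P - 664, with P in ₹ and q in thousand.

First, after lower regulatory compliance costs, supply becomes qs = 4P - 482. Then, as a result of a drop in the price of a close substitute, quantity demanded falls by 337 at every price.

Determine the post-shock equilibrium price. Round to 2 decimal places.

Before the shock: 1128 - 3P = 4P - 664 ⇒ 1792 = 7P ⇒ P = 256, q = 360.
The shock moves the curves to qd = 791 - 3P and qs = 4P - 482.
Clearing the new market: 791 - 3P = 4P - 482, so P = 1273/7 ≈ 181.8571 and q = 1718/7 ≈ 245.4286.

181.86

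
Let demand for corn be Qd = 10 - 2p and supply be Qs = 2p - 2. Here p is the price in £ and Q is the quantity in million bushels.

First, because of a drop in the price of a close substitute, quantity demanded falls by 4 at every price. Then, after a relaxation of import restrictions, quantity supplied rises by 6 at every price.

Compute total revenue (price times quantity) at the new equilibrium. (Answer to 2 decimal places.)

2.50

Original equilibrium: 10 - 2p = 2p - 2 gives 12 = 4p, so p = 3 and Q = 4.
The new curves are Qd = 6 - 2p (demand) and Qs = 2p + 4 (supply).
Equate the new curves: 6 - 2p = 2p + 4, giving 2 = 4p, p = 0.5, Q = 5.
New expenditure = 0.5 × 5 = 2.50.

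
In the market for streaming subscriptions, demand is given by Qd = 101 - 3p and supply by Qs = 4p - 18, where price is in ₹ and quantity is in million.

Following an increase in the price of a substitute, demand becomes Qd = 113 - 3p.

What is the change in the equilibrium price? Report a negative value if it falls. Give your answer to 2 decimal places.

+1.71

Solve the original market: 101 - 3p = 4p - 18, hence p = 17 and Q = 50.
The new curves are Qd = 113 - 3p (demand) and Qs = 4p - 18 (supply).
New equilibrium: 113 - 3p = 4p - 18 ⇒ 131 = 7p ⇒ p = 131/7 ≈ 18.7143, Q = 398/7 ≈ 56.8571.
Δp = 18.7143 − 17 = +1.71.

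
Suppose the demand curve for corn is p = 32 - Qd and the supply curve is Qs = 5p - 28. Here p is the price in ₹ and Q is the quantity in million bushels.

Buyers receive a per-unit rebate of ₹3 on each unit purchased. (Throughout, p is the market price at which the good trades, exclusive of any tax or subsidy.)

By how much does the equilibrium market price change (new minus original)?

Original equilibrium: 32 - p = 5p - 28 gives 60 = 6p, so p = 10 and Q = 22.
Since buyers' out-of-pocket price is the market price minus the rebate, the effective demand curve becomes Qd = 35 - p.
New equilibrium: 35 - p = 5p - 28 ⇒ 63 = 6p ⇒ p = 10.5, Q = 24.5.
Δp = 10.5 − 10 = +0.5.

+0.5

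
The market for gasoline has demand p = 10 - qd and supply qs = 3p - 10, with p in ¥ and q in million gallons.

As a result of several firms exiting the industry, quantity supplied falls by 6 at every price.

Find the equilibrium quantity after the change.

3.5

Solve the original market: 10 - p = 3p - 10, hence p = 5 and q = 5.
The new curves are qd = 10 - p (demand) and qs = 3p - 16 (supply).
Clearing the new market: 10 - p = 3p - 16, so p = 6.5 and q = 3.5.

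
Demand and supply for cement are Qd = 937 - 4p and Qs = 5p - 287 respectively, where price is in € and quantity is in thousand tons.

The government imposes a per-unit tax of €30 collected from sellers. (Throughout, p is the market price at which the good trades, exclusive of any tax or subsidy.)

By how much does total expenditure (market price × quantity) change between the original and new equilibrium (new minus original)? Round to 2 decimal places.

-3627.78

Initially, 937 - 4p = 5p - 287, so 1224 = 9p and p = 136, Q = 393.
Since sellers keep the price net of the tax, the effective supply curve becomes Qs = 5p - 437.
New equilibrium: 937 - 4p = 5p - 437 ⇒ 1374 = 9p ⇒ p = 458/3 ≈ 152.6667, Q = 979/3 ≈ 326.3333.
Expenditure moves from 136×393 = 53448 to 152.6667×326.3333 = 49820.2222; change = -3627.78.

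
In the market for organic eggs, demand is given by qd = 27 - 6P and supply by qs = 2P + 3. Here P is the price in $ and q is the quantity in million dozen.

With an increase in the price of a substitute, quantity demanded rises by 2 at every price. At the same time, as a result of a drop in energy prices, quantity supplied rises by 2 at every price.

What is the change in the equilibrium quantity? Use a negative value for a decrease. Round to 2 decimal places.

Solve the original market: 27 - 6P = 2P + 3, hence P = 3 and q = 9.
After the shift, demand is qd = 29 - 6P and supply is qs = 2P + 5.
Setting them equal: 29 - 6P = 2P + 5 → 24 = 8P, so P = 3 and q = 11.
Δq = 11 − 9 = +2.00.

+2.00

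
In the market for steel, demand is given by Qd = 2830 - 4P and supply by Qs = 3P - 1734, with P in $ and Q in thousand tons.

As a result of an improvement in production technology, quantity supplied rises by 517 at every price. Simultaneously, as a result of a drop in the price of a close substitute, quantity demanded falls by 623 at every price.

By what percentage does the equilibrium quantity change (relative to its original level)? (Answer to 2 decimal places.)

+12.81

Solve the original market: 2830 - 4P = 3P - 1734, hence P = 652 and Q = 222.
After the shift, demand is Qd = 2207 - 4P and supply is Qs = 3P - 1217.
New equilibrium: 2207 - 4P = 3P - 1217 ⇒ 3424 = 7P ⇒ P = 3424/7 ≈ 489.1429, Q = 1753/7 ≈ 250.4286.
%ΔQ = (250.4286 − 222) / 222 × 100 = +12.81%.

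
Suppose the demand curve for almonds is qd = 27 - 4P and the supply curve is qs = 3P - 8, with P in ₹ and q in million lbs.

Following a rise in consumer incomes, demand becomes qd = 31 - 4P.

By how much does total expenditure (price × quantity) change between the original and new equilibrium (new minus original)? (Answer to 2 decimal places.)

Initially, 27 - 4P = 3P - 8, so 35 = 7P and P = 5, q = 7.
The new curves are qd = 31 - 4P (demand) and qs = 3P - 8 (supply).
Clearing the new market: 31 - 4P = 3P - 8, so P = 39/7 ≈ 5.5714 and q = 61/7 ≈ 8.7143.
Expenditure moves from 5×7 = 35 to 5.5714×8.7143 = 48.5510; change = +13.55.

+13.55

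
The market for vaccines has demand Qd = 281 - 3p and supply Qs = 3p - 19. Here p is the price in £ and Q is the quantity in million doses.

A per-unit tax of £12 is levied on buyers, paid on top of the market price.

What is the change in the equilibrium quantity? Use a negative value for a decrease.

Original equilibrium: 281 - 3p = 3p - 19 gives 300 = 6p, so p = 50 and Q = 131.
Since buyers pay the price plus the tax, the effective demand curve becomes Qd = 245 - 3p.
Equate the new curves: 245 - 3p = 3p - 19, giving 264 = 6p, p = 44, Q = 113.
ΔQ = 113 − 131 = -18.

-18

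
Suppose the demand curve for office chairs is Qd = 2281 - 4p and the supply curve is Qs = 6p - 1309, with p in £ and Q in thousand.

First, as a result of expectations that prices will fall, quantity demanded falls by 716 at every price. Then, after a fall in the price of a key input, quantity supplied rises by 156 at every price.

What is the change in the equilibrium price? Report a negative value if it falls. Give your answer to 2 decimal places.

-87.20

Original equilibrium: 2281 - 4p = 6p - 1309 gives 3590 = 10p, so p = 359 and Q = 845.
After the shift, demand is Qd = 1565 - 4p and supply is Qs = 6p - 1153.
Setting them equal: 1565 - 4p = 6p - 1153 → 2718 = 10p, so p = 271.8 and Q = 477.8.
Δp = 271.8 − 359 = -87.20.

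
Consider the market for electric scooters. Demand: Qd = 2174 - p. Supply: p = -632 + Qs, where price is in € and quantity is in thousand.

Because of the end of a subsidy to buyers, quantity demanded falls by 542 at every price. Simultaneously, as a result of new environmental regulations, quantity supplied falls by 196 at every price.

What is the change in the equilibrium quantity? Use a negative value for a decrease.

Before the shock: 2174 - p = p + 632 ⇒ 1542 = 2p ⇒ p = 771, Q = 1403.
After the shift, demand is Qd = 1632 - p and supply is Qs = p + 436.
Equate the new curves: 1632 - p = p + 436, giving 1196 = 2p, p = 598, Q = 1034.
ΔQ = 1034 − 1403 = -369.

-369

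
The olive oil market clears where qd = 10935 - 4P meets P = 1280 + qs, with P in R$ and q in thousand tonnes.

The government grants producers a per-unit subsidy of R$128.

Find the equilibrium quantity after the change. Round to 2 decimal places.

1265.40

Solve the original market: 10935 - 4P = P - 1280, hence P = 2443 and q = 1163.
Since sellers receive the price plus the subsidy, the effective supply curve becomes qs = P - 1152.
Equate the new curves: 10935 - 4P = P - 1152, giving 12087 = 5P, P = 2417.4, q = 1265.4.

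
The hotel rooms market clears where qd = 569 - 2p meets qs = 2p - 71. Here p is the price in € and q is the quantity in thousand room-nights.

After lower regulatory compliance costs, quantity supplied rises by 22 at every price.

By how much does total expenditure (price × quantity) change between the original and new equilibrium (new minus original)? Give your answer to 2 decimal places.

+330.00

Original equilibrium: 569 - 2p = 2p - 71 gives 640 = 4p, so p = 160 and q = 249.
With the change applied: demand qd = 569 - 2p, supply qs = 2p - 49.
Clearing the new market: 569 - 2p = 2p - 49, so p = 154.5 and q = 260.
Expenditure moves from 160×249 = 39840 to 154.5×260 = 40170; change = +330.00.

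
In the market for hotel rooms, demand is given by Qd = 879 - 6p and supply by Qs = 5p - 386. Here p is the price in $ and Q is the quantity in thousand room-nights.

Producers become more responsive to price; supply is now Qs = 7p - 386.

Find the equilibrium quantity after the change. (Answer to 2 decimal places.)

295.15

Initially, 879 - 6p = 5p - 386, so 1265 = 11p and p = 115, Q = 189.
After the shift, demand is Qd = 879 - 6p and supply is Qs = 7p - 386.
New equilibrium: 879 - 6p = 7p - 386 ⇒ 1265 = 13p ⇒ p = 1265/13 ≈ 97.3077, Q = 3837/13 ≈ 295.1538.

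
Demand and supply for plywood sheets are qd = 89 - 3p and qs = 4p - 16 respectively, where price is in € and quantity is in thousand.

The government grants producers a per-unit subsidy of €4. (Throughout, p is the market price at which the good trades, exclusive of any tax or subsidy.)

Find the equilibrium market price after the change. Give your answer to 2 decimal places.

12.71

Solve the original market: 89 - 3p = 4p - 16, hence p = 15 and q = 44.
Since sellers receive the price plus the subsidy, the effective supply curve becomes qs = 4p.
Clearing the new market: 89 - 3p = 4p, so p = 89/7 ≈ 12.7143 and q = 356/7 ≈ 50.8571.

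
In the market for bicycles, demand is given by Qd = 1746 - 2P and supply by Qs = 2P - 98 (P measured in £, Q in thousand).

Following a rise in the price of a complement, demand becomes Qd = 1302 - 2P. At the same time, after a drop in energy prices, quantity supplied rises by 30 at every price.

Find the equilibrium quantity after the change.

Solve the original market: 1746 - 2P = 2P - 98, hence P = 461 and Q = 824.
The shock moves the curves to Qd = 1302 - 2P and Qs = 2P - 68.
Setting them equal: 1302 - 2P = 2P - 68 → 1370 = 4P, so P = 342.5 and Q = 617.

617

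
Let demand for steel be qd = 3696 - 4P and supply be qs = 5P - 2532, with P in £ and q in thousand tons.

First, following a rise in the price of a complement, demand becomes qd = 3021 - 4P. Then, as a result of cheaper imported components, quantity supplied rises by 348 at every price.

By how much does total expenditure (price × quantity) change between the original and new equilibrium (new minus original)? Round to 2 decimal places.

Before the shock: 3696 - 4P = 5P - 2532 ⇒ 6228 = 9P ⇒ P = 692, q = 928.
After the shift, demand is qd = 3021 - 4P and supply is qs = 5P - 2184.
Setting them equal: 3021 - 4P = 5P - 2184 → 5205 = 9P, so P = 1735/3 ≈ 578.3333 and q = 2123/3 ≈ 707.6667.
Expenditure moves from 692×928 = 642176 to 578.3333×707.6667 = 409267.2222; change = -232908.78.

-232908.78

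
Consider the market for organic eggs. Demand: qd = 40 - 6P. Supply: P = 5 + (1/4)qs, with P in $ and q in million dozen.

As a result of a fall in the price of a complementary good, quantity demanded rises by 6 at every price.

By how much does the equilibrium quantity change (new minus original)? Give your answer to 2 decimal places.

Solve the original market: 40 - 6P = 4P - 20, hence P = 6 and q = 4.
The shock moves the curves to qd = 46 - 6P and qs = 4P - 20.
Setting them equal: 46 - 6P = 4P - 20 → 66 = 10P, so P = 6.6 and q = 6.4.
Δq = 6.4 − 4 = +2.40.

+2.40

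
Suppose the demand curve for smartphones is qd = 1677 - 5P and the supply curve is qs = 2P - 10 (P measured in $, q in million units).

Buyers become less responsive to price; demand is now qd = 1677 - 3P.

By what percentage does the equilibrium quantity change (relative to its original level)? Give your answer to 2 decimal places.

+40.85

Original equilibrium: 1677 - 5P = 2P - 10 gives 1687 = 7P, so P = 241 and q = 472.
After the shift, demand is qd = 1677 - 3P and supply is qs = 2P - 10.
Clearing the new market: 1677 - 3P = 2P - 10, so P = 337.4 and q = 664.8.
%Δq = (664.8 − 472) / 472 × 100 = +40.85%.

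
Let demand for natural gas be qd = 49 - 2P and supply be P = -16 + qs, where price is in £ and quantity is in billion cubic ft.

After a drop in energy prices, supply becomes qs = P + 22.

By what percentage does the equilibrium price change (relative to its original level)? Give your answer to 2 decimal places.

Before the shock: 49 - 2P = P + 16 ⇒ 33 = 3P ⇒ P = 11, q = 27.
The new curves are qd = 49 - 2P (demand) and qs = P + 22 (supply).
New equilibrium: 49 - 2P = P + 22 ⇒ 27 = 3P ⇒ P = 9, q = 31.
%ΔP = (9 − 11) / 11 × 100 = -18.18%.

-18.18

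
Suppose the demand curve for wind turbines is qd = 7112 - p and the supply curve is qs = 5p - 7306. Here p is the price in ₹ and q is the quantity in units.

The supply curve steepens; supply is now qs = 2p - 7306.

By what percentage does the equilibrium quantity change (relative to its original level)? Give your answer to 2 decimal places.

-51.03

Solve the original market: 7112 - p = 5p - 7306, hence p = 2403 and q = 4709.
With the change applied: demand qd = 7112 - p, supply qs = 2p - 7306.
Setting them equal: 7112 - p = 2p - 7306 → 14418 = 3p, so p = 4806 and q = 2306.
%Δq = (2306 − 4709) / 4709 × 100 = -51.03%.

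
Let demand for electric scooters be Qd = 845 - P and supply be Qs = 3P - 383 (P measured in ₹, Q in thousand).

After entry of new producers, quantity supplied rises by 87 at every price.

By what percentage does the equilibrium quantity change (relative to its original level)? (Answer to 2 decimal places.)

Initially, 845 - P = 3P - 383, so 1228 = 4P and P = 307, Q = 538.
The new curves are Qd = 845 - P (demand) and Qs = 3P - 296 (supply).
Equate the new curves: 845 - P = 3P - 296, giving 1141 = 4P, P = 285.25, Q = 559.75.
%ΔQ = (559.75 − 538) / 538 × 100 = +4.04%.

+4.04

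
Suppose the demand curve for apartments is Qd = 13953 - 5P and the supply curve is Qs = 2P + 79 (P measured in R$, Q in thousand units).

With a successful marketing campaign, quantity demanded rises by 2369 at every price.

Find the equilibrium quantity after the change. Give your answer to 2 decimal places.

4719.86

Solve the original market: 13953 - 5P = 2P + 79, hence P = 1982 and Q = 4043.
The shock moves the curves to Qd = 16322 - 5P and Qs = 2P + 79.
New equilibrium: 16322 - 5P = 2P + 79 ⇒ 16243 = 7P ⇒ P = 16243/7 ≈ 2320.4286, Q = 33039/7 ≈ 4719.8571.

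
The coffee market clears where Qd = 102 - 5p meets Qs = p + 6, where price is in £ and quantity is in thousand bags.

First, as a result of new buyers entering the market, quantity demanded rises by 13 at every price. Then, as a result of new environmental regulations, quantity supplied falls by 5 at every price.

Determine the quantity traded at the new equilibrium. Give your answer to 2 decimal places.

Before the shock: 102 - 5p = p + 6 ⇒ 96 = 6p ⇒ p = 16, Q = 22.
After the shift, demand is Qd = 115 - 5p and supply is Qs = p + 1.
Setting them equal: 115 - 5p = p + 1 → 114 = 6p, so p = 19 and Q = 20.

20.00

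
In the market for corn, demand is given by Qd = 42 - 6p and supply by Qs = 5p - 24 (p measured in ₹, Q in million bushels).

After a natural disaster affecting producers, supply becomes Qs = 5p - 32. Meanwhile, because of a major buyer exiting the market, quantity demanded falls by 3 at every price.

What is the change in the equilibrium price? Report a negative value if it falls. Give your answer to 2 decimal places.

Original equilibrium: 42 - 6p = 5p - 24 gives 66 = 11p, so p = 6 and Q = 6.
With the change applied: demand Qd = 39 - 6p, supply Qs = 5p - 32.
Equate the new curves: 39 - 6p = 5p - 32, giving 71 = 11p, p = 71/11 ≈ 6.4545, Q = 3/11 ≈ 0.2727.
Δp = 6.4545 − 6 = +0.45.

+0.45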